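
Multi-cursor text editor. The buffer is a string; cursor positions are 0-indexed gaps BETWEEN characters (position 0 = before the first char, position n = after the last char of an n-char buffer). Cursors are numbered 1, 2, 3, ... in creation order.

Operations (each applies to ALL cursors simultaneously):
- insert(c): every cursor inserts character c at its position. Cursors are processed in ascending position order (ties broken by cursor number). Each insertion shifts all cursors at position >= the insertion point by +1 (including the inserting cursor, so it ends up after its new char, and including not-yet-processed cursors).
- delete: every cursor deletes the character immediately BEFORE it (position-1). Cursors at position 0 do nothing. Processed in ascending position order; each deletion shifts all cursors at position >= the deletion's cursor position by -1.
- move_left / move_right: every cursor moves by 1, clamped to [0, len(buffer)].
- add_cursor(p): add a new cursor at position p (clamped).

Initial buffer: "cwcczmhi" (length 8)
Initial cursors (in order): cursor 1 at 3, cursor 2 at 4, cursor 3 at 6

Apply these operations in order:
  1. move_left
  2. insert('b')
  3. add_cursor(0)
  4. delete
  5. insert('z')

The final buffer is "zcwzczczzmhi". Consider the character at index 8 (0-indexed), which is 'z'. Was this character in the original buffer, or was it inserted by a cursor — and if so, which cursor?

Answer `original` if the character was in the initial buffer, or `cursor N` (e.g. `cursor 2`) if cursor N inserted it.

Answer: cursor 3

Derivation:
After op 1 (move_left): buffer="cwcczmhi" (len 8), cursors c1@2 c2@3 c3@5, authorship ........
After op 2 (insert('b')): buffer="cwbcbczbmhi" (len 11), cursors c1@3 c2@5 c3@8, authorship ..1.2..3...
After op 3 (add_cursor(0)): buffer="cwbcbczbmhi" (len 11), cursors c4@0 c1@3 c2@5 c3@8, authorship ..1.2..3...
After op 4 (delete): buffer="cwcczmhi" (len 8), cursors c4@0 c1@2 c2@3 c3@5, authorship ........
After op 5 (insert('z')): buffer="zcwzczczzmhi" (len 12), cursors c4@1 c1@4 c2@6 c3@9, authorship 4..1.2..3...
Authorship (.=original, N=cursor N): 4 . . 1 . 2 . . 3 . . .
Index 8: author = 3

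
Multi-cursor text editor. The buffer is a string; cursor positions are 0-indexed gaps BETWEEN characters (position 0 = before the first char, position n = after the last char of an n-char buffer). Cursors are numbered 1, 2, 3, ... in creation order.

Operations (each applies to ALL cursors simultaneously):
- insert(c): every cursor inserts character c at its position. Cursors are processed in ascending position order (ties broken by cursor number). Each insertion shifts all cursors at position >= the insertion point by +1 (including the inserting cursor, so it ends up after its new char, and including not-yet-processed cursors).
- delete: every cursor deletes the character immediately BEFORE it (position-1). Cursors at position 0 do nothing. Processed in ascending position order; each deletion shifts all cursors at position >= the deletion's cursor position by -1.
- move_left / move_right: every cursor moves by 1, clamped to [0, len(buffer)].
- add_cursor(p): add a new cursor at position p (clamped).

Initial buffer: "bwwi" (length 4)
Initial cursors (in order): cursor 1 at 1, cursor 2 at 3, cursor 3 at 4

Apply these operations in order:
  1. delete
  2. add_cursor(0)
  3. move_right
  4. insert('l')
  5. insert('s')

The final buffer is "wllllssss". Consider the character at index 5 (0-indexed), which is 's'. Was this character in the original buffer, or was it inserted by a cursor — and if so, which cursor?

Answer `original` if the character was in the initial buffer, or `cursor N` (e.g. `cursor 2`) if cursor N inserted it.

Answer: cursor 1

Derivation:
After op 1 (delete): buffer="w" (len 1), cursors c1@0 c2@1 c3@1, authorship .
After op 2 (add_cursor(0)): buffer="w" (len 1), cursors c1@0 c4@0 c2@1 c3@1, authorship .
After op 3 (move_right): buffer="w" (len 1), cursors c1@1 c2@1 c3@1 c4@1, authorship .
After op 4 (insert('l')): buffer="wllll" (len 5), cursors c1@5 c2@5 c3@5 c4@5, authorship .1234
After op 5 (insert('s')): buffer="wllllssss" (len 9), cursors c1@9 c2@9 c3@9 c4@9, authorship .12341234
Authorship (.=original, N=cursor N): . 1 2 3 4 1 2 3 4
Index 5: author = 1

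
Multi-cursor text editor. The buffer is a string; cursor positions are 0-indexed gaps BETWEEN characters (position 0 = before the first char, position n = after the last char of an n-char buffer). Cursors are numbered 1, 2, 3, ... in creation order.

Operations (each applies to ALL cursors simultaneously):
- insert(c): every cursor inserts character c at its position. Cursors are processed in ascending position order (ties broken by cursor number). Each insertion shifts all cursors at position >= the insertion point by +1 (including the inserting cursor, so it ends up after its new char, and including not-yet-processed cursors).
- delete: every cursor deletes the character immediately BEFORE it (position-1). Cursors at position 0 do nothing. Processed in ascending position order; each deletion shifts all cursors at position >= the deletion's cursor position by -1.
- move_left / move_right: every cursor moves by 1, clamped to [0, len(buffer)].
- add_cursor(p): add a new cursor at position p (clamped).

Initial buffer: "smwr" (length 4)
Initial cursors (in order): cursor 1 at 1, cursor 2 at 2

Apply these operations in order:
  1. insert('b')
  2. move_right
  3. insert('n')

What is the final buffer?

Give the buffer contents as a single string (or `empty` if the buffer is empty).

Answer: sbmnbwnr

Derivation:
After op 1 (insert('b')): buffer="sbmbwr" (len 6), cursors c1@2 c2@4, authorship .1.2..
After op 2 (move_right): buffer="sbmbwr" (len 6), cursors c1@3 c2@5, authorship .1.2..
After op 3 (insert('n')): buffer="sbmnbwnr" (len 8), cursors c1@4 c2@7, authorship .1.12.2.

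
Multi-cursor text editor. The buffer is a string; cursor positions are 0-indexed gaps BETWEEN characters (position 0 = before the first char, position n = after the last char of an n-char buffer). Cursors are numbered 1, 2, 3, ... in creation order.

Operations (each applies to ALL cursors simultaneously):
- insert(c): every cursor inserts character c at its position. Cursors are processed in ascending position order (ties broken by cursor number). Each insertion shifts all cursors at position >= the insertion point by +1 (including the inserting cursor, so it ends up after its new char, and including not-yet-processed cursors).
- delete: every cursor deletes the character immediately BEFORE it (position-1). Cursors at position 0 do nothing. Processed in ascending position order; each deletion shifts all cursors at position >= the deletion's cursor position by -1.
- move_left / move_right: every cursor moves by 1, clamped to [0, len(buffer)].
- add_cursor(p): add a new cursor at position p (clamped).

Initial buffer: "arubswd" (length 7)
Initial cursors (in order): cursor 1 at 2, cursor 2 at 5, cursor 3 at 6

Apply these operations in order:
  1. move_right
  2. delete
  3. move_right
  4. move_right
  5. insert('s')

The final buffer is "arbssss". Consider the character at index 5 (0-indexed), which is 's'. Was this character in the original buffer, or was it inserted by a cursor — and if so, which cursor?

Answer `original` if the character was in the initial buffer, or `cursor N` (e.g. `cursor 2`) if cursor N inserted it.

Answer: cursor 2

Derivation:
After op 1 (move_right): buffer="arubswd" (len 7), cursors c1@3 c2@6 c3@7, authorship .......
After op 2 (delete): buffer="arbs" (len 4), cursors c1@2 c2@4 c3@4, authorship ....
After op 3 (move_right): buffer="arbs" (len 4), cursors c1@3 c2@4 c3@4, authorship ....
After op 4 (move_right): buffer="arbs" (len 4), cursors c1@4 c2@4 c3@4, authorship ....
After op 5 (insert('s')): buffer="arbssss" (len 7), cursors c1@7 c2@7 c3@7, authorship ....123
Authorship (.=original, N=cursor N): . . . . 1 2 3
Index 5: author = 2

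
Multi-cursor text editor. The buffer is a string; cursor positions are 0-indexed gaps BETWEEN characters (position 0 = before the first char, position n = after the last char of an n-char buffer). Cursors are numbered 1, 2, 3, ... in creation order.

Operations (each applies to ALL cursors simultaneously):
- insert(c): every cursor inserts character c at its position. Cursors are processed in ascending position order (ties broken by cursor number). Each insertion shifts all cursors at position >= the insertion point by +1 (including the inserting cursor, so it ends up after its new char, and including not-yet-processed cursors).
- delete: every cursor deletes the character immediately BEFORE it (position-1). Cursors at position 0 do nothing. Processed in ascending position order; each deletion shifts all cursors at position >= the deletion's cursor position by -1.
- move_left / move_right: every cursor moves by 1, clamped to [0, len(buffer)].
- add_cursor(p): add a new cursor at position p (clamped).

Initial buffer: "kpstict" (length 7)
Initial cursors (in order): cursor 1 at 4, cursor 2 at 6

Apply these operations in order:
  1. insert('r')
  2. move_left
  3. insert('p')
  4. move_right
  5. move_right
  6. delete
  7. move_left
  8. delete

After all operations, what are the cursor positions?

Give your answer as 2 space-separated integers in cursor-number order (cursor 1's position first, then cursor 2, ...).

Answer: 4 6

Derivation:
After op 1 (insert('r')): buffer="kpstricrt" (len 9), cursors c1@5 c2@8, authorship ....1..2.
After op 2 (move_left): buffer="kpstricrt" (len 9), cursors c1@4 c2@7, authorship ....1..2.
After op 3 (insert('p')): buffer="kpstpricprt" (len 11), cursors c1@5 c2@9, authorship ....11..22.
After op 4 (move_right): buffer="kpstpricprt" (len 11), cursors c1@6 c2@10, authorship ....11..22.
After op 5 (move_right): buffer="kpstpricprt" (len 11), cursors c1@7 c2@11, authorship ....11..22.
After op 6 (delete): buffer="kpstprcpr" (len 9), cursors c1@6 c2@9, authorship ....11.22
After op 7 (move_left): buffer="kpstprcpr" (len 9), cursors c1@5 c2@8, authorship ....11.22
After op 8 (delete): buffer="kpstrcr" (len 7), cursors c1@4 c2@6, authorship ....1.2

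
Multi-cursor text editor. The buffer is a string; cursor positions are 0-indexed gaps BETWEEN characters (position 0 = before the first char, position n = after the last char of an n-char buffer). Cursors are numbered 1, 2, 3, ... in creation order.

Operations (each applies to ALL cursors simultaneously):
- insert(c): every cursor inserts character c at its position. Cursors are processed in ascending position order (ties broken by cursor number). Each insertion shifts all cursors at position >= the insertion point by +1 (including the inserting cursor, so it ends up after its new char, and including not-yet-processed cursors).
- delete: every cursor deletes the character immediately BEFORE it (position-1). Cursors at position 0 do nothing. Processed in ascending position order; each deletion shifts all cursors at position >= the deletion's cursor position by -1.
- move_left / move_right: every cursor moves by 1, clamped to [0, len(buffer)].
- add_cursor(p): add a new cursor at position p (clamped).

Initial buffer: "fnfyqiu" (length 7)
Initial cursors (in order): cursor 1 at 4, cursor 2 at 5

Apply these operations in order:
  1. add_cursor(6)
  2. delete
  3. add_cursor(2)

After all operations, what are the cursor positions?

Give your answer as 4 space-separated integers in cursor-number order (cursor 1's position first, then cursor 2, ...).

After op 1 (add_cursor(6)): buffer="fnfyqiu" (len 7), cursors c1@4 c2@5 c3@6, authorship .......
After op 2 (delete): buffer="fnfu" (len 4), cursors c1@3 c2@3 c3@3, authorship ....
After op 3 (add_cursor(2)): buffer="fnfu" (len 4), cursors c4@2 c1@3 c2@3 c3@3, authorship ....

Answer: 3 3 3 2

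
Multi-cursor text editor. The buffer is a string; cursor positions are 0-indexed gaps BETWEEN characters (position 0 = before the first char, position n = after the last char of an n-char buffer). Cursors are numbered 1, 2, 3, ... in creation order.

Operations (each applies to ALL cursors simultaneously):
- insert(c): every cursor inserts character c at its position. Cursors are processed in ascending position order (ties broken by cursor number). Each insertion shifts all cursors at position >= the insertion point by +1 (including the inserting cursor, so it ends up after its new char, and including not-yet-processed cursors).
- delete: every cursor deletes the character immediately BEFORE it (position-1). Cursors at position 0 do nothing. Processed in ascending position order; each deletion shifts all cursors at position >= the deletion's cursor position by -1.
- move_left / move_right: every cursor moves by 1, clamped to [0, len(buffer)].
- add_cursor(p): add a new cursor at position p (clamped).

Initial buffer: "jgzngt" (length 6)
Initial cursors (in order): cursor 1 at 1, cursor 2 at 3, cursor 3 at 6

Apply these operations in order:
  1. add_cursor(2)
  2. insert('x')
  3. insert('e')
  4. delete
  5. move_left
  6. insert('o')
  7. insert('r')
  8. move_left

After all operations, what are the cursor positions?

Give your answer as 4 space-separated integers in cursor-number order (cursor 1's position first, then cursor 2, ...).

After op 1 (add_cursor(2)): buffer="jgzngt" (len 6), cursors c1@1 c4@2 c2@3 c3@6, authorship ......
After op 2 (insert('x')): buffer="jxgxzxngtx" (len 10), cursors c1@2 c4@4 c2@6 c3@10, authorship .1.4.2...3
After op 3 (insert('e')): buffer="jxegxezxengtxe" (len 14), cursors c1@3 c4@6 c2@9 c3@14, authorship .11.44.22...33
After op 4 (delete): buffer="jxgxzxngtx" (len 10), cursors c1@2 c4@4 c2@6 c3@10, authorship .1.4.2...3
After op 5 (move_left): buffer="jxgxzxngtx" (len 10), cursors c1@1 c4@3 c2@5 c3@9, authorship .1.4.2...3
After op 6 (insert('o')): buffer="joxgoxzoxngtox" (len 14), cursors c1@2 c4@5 c2@8 c3@13, authorship .11.44.22...33
After op 7 (insert('r')): buffer="jorxgorxzorxngtorx" (len 18), cursors c1@3 c4@7 c2@11 c3@17, authorship .111.444.222...333
After op 8 (move_left): buffer="jorxgorxzorxngtorx" (len 18), cursors c1@2 c4@6 c2@10 c3@16, authorship .111.444.222...333

Answer: 2 10 16 6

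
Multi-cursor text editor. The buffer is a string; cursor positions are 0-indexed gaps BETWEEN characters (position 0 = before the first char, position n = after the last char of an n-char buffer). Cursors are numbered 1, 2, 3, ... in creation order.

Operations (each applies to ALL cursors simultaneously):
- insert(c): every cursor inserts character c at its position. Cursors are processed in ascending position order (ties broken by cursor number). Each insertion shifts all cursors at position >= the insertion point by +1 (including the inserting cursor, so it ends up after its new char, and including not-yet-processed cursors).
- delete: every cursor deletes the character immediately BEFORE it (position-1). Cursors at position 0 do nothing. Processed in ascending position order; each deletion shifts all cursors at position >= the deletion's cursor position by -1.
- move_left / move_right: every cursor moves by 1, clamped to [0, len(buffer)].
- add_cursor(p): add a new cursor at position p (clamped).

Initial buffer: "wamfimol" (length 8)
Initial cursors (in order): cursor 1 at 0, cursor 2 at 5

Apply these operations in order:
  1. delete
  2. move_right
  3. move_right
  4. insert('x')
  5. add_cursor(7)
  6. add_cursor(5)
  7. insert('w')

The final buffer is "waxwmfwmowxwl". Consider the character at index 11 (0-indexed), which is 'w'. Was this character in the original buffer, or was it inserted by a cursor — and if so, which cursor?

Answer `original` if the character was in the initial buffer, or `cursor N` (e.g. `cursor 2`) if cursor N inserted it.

After op 1 (delete): buffer="wamfmol" (len 7), cursors c1@0 c2@4, authorship .......
After op 2 (move_right): buffer="wamfmol" (len 7), cursors c1@1 c2@5, authorship .......
After op 3 (move_right): buffer="wamfmol" (len 7), cursors c1@2 c2@6, authorship .......
After op 4 (insert('x')): buffer="waxmfmoxl" (len 9), cursors c1@3 c2@8, authorship ..1....2.
After op 5 (add_cursor(7)): buffer="waxmfmoxl" (len 9), cursors c1@3 c3@7 c2@8, authorship ..1....2.
After op 6 (add_cursor(5)): buffer="waxmfmoxl" (len 9), cursors c1@3 c4@5 c3@7 c2@8, authorship ..1....2.
After op 7 (insert('w')): buffer="waxwmfwmowxwl" (len 13), cursors c1@4 c4@7 c3@10 c2@12, authorship ..11..4..322.
Authorship (.=original, N=cursor N): . . 1 1 . . 4 . . 3 2 2 .
Index 11: author = 2

Answer: cursor 2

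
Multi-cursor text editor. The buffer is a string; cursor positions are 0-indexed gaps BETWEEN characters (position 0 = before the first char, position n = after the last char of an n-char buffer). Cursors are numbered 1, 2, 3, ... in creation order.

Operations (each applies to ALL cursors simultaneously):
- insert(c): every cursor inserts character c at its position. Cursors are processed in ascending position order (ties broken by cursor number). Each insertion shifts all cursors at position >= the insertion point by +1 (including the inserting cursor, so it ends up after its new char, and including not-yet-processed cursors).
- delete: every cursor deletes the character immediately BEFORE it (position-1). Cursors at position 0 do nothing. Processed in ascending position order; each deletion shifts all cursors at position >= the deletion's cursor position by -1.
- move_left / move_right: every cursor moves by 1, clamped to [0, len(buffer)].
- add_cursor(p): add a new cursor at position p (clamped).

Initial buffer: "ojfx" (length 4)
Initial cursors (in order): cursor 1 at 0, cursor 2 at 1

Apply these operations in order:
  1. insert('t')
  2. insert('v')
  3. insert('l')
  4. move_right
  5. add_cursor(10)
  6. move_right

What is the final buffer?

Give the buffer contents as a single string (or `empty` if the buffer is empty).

After op 1 (insert('t')): buffer="totjfx" (len 6), cursors c1@1 c2@3, authorship 1.2...
After op 2 (insert('v')): buffer="tvotvjfx" (len 8), cursors c1@2 c2@5, authorship 11.22...
After op 3 (insert('l')): buffer="tvlotvljfx" (len 10), cursors c1@3 c2@7, authorship 111.222...
After op 4 (move_right): buffer="tvlotvljfx" (len 10), cursors c1@4 c2@8, authorship 111.222...
After op 5 (add_cursor(10)): buffer="tvlotvljfx" (len 10), cursors c1@4 c2@8 c3@10, authorship 111.222...
After op 6 (move_right): buffer="tvlotvljfx" (len 10), cursors c1@5 c2@9 c3@10, authorship 111.222...

Answer: tvlotvljfx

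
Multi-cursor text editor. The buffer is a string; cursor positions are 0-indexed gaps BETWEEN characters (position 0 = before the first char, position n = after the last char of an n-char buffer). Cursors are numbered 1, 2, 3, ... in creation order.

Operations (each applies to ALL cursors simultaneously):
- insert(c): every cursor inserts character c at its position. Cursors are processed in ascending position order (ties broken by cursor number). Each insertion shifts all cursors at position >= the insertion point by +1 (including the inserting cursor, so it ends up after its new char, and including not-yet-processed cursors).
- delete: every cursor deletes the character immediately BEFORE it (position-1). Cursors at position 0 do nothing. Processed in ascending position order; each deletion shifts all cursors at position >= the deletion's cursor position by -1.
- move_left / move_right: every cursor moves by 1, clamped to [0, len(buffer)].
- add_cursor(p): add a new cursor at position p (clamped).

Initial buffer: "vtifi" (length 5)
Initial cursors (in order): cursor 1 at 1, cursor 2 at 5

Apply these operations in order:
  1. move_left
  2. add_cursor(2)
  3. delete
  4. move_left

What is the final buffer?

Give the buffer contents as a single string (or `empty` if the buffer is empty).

After op 1 (move_left): buffer="vtifi" (len 5), cursors c1@0 c2@4, authorship .....
After op 2 (add_cursor(2)): buffer="vtifi" (len 5), cursors c1@0 c3@2 c2@4, authorship .....
After op 3 (delete): buffer="vii" (len 3), cursors c1@0 c3@1 c2@2, authorship ...
After op 4 (move_left): buffer="vii" (len 3), cursors c1@0 c3@0 c2@1, authorship ...

Answer: vii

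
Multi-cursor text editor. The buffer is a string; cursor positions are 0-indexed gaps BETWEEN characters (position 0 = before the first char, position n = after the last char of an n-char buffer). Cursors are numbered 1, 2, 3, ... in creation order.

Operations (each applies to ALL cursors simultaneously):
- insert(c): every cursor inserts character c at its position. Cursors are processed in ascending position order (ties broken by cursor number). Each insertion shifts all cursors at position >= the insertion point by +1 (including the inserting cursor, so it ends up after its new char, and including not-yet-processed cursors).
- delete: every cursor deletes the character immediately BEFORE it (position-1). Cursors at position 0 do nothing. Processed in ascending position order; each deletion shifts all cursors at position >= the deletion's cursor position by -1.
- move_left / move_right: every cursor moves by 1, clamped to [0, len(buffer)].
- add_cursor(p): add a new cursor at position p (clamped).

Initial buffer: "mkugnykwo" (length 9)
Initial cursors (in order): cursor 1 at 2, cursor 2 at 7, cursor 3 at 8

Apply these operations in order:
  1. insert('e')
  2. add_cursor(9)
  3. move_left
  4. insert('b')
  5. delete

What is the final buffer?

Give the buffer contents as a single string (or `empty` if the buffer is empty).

After op 1 (insert('e')): buffer="mkeugnykeweo" (len 12), cursors c1@3 c2@9 c3@11, authorship ..1.....2.3.
After op 2 (add_cursor(9)): buffer="mkeugnykeweo" (len 12), cursors c1@3 c2@9 c4@9 c3@11, authorship ..1.....2.3.
After op 3 (move_left): buffer="mkeugnykeweo" (len 12), cursors c1@2 c2@8 c4@8 c3@10, authorship ..1.....2.3.
After op 4 (insert('b')): buffer="mkbeugnykbbewbeo" (len 16), cursors c1@3 c2@11 c4@11 c3@14, authorship ..11.....242.33.
After op 5 (delete): buffer="mkeugnykeweo" (len 12), cursors c1@2 c2@8 c4@8 c3@10, authorship ..1.....2.3.

Answer: mkeugnykeweo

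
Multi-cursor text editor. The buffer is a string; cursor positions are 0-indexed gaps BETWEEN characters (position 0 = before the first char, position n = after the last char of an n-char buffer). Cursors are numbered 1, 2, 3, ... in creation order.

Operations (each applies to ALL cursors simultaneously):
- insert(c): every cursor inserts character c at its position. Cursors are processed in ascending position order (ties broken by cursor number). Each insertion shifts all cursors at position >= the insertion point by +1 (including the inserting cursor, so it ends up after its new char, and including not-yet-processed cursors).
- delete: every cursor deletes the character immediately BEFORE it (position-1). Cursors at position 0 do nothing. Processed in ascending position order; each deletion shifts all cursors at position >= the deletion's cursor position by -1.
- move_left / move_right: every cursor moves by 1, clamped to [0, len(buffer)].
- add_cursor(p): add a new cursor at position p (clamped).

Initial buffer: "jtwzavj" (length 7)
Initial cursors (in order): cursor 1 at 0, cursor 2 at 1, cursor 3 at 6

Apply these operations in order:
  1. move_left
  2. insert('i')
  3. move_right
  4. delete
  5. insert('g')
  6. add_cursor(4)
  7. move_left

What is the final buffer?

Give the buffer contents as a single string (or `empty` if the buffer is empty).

After op 1 (move_left): buffer="jtwzavj" (len 7), cursors c1@0 c2@0 c3@5, authorship .......
After op 2 (insert('i')): buffer="iijtwzaivj" (len 10), cursors c1@2 c2@2 c3@8, authorship 12.....3..
After op 3 (move_right): buffer="iijtwzaivj" (len 10), cursors c1@3 c2@3 c3@9, authorship 12.....3..
After op 4 (delete): buffer="itwzaij" (len 7), cursors c1@1 c2@1 c3@6, authorship 1....3.
After op 5 (insert('g')): buffer="iggtwzaigj" (len 10), cursors c1@3 c2@3 c3@9, authorship 112....33.
After op 6 (add_cursor(4)): buffer="iggtwzaigj" (len 10), cursors c1@3 c2@3 c4@4 c3@9, authorship 112....33.
After op 7 (move_left): buffer="iggtwzaigj" (len 10), cursors c1@2 c2@2 c4@3 c3@8, authorship 112....33.

Answer: iggtwzaigj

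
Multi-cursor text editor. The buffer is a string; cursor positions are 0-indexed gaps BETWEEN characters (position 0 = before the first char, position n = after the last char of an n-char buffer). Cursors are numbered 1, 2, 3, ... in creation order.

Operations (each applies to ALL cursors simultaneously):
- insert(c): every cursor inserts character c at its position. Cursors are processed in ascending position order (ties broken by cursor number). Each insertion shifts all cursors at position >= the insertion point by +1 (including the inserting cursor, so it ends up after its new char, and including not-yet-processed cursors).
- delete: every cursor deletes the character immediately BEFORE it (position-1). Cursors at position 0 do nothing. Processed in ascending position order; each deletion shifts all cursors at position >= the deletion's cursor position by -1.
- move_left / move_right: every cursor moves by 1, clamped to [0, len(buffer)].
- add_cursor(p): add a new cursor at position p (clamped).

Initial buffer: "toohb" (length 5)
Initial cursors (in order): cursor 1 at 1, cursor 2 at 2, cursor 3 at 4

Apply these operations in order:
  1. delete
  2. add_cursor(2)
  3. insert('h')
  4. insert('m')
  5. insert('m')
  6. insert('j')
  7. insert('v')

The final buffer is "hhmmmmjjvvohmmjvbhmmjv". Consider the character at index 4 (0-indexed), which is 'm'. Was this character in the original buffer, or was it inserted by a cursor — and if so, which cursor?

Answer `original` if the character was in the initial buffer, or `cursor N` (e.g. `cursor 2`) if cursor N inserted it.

Answer: cursor 1

Derivation:
After op 1 (delete): buffer="ob" (len 2), cursors c1@0 c2@0 c3@1, authorship ..
After op 2 (add_cursor(2)): buffer="ob" (len 2), cursors c1@0 c2@0 c3@1 c4@2, authorship ..
After op 3 (insert('h')): buffer="hhohbh" (len 6), cursors c1@2 c2@2 c3@4 c4@6, authorship 12.3.4
After op 4 (insert('m')): buffer="hhmmohmbhm" (len 10), cursors c1@4 c2@4 c3@7 c4@10, authorship 1212.33.44
After op 5 (insert('m')): buffer="hhmmmmohmmbhmm" (len 14), cursors c1@6 c2@6 c3@10 c4@14, authorship 121212.333.444
After op 6 (insert('j')): buffer="hhmmmmjjohmmjbhmmj" (len 18), cursors c1@8 c2@8 c3@13 c4@18, authorship 12121212.3333.4444
After op 7 (insert('v')): buffer="hhmmmmjjvvohmmjvbhmmjv" (len 22), cursors c1@10 c2@10 c3@16 c4@22, authorship 1212121212.33333.44444
Authorship (.=original, N=cursor N): 1 2 1 2 1 2 1 2 1 2 . 3 3 3 3 3 . 4 4 4 4 4
Index 4: author = 1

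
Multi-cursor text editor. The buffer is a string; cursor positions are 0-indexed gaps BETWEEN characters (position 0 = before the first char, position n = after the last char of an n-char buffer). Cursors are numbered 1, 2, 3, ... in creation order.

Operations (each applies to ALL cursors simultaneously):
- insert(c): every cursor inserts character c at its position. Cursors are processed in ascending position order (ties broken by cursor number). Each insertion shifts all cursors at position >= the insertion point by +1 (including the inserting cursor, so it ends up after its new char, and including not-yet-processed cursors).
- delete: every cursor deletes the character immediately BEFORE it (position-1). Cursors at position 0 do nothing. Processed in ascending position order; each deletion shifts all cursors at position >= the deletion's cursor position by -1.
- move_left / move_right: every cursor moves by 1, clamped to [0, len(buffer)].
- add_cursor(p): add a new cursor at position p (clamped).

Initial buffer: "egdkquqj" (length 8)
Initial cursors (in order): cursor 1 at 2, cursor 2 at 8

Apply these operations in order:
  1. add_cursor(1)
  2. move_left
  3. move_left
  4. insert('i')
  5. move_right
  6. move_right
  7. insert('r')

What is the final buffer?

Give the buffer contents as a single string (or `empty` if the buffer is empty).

After op 1 (add_cursor(1)): buffer="egdkquqj" (len 8), cursors c3@1 c1@2 c2@8, authorship ........
After op 2 (move_left): buffer="egdkquqj" (len 8), cursors c3@0 c1@1 c2@7, authorship ........
After op 3 (move_left): buffer="egdkquqj" (len 8), cursors c1@0 c3@0 c2@6, authorship ........
After op 4 (insert('i')): buffer="iiegdkquiqj" (len 11), cursors c1@2 c3@2 c2@9, authorship 13......2..
After op 5 (move_right): buffer="iiegdkquiqj" (len 11), cursors c1@3 c3@3 c2@10, authorship 13......2..
After op 6 (move_right): buffer="iiegdkquiqj" (len 11), cursors c1@4 c3@4 c2@11, authorship 13......2..
After op 7 (insert('r')): buffer="iiegrrdkquiqjr" (len 14), cursors c1@6 c3@6 c2@14, authorship 13..13....2..2

Answer: iiegrrdkquiqjr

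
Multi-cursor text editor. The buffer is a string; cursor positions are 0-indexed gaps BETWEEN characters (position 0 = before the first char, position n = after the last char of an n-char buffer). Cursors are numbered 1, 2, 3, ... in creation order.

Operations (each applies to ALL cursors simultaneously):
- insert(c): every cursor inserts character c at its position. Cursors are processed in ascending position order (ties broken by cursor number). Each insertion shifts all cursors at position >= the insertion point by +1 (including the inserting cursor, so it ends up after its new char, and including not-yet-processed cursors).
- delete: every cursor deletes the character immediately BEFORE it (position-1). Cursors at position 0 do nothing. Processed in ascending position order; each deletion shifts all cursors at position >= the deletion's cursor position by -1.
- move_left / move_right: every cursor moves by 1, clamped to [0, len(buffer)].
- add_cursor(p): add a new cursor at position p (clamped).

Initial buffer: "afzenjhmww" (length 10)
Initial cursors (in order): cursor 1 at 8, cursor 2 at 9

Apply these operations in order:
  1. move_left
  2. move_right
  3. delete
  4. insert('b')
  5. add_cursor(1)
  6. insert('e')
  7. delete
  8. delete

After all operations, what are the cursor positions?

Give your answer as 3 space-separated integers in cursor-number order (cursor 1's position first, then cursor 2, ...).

Answer: 6 6 0

Derivation:
After op 1 (move_left): buffer="afzenjhmww" (len 10), cursors c1@7 c2@8, authorship ..........
After op 2 (move_right): buffer="afzenjhmww" (len 10), cursors c1@8 c2@9, authorship ..........
After op 3 (delete): buffer="afzenjhw" (len 8), cursors c1@7 c2@7, authorship ........
After op 4 (insert('b')): buffer="afzenjhbbw" (len 10), cursors c1@9 c2@9, authorship .......12.
After op 5 (add_cursor(1)): buffer="afzenjhbbw" (len 10), cursors c3@1 c1@9 c2@9, authorship .......12.
After op 6 (insert('e')): buffer="aefzenjhbbeew" (len 13), cursors c3@2 c1@12 c2@12, authorship .3......1212.
After op 7 (delete): buffer="afzenjhbbw" (len 10), cursors c3@1 c1@9 c2@9, authorship .......12.
After op 8 (delete): buffer="fzenjhw" (len 7), cursors c3@0 c1@6 c2@6, authorship .......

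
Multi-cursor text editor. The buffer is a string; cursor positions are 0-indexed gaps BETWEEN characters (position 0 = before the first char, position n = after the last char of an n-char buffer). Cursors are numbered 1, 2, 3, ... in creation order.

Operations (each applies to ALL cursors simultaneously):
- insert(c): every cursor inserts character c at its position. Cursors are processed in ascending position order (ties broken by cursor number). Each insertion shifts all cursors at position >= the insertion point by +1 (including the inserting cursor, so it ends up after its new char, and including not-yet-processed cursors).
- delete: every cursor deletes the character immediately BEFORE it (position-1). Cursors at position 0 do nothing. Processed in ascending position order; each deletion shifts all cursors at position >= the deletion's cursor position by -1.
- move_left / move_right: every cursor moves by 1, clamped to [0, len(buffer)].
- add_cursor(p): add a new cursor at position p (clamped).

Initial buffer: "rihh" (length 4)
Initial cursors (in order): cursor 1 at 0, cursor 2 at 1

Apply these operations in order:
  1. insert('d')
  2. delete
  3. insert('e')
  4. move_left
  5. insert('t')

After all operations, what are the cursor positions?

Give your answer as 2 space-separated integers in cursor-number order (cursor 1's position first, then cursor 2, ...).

After op 1 (insert('d')): buffer="drdihh" (len 6), cursors c1@1 c2@3, authorship 1.2...
After op 2 (delete): buffer="rihh" (len 4), cursors c1@0 c2@1, authorship ....
After op 3 (insert('e')): buffer="ereihh" (len 6), cursors c1@1 c2@3, authorship 1.2...
After op 4 (move_left): buffer="ereihh" (len 6), cursors c1@0 c2@2, authorship 1.2...
After op 5 (insert('t')): buffer="terteihh" (len 8), cursors c1@1 c2@4, authorship 11.22...

Answer: 1 4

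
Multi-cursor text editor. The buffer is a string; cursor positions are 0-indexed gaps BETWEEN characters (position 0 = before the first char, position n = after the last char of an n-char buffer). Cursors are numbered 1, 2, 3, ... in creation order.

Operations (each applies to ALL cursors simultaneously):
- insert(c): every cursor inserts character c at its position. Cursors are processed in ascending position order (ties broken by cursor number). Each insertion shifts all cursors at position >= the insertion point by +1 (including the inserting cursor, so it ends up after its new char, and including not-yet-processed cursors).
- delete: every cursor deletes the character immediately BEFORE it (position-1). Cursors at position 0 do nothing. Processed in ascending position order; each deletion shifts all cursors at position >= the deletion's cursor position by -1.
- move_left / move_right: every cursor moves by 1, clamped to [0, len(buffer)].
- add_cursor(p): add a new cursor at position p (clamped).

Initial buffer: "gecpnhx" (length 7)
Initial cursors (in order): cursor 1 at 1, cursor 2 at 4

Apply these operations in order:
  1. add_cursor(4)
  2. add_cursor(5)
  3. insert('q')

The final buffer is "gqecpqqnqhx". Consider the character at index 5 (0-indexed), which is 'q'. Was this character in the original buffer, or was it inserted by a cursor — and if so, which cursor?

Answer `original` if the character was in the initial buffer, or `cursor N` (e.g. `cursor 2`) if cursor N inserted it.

Answer: cursor 2

Derivation:
After op 1 (add_cursor(4)): buffer="gecpnhx" (len 7), cursors c1@1 c2@4 c3@4, authorship .......
After op 2 (add_cursor(5)): buffer="gecpnhx" (len 7), cursors c1@1 c2@4 c3@4 c4@5, authorship .......
After op 3 (insert('q')): buffer="gqecpqqnqhx" (len 11), cursors c1@2 c2@7 c3@7 c4@9, authorship .1...23.4..
Authorship (.=original, N=cursor N): . 1 . . . 2 3 . 4 . .
Index 5: author = 2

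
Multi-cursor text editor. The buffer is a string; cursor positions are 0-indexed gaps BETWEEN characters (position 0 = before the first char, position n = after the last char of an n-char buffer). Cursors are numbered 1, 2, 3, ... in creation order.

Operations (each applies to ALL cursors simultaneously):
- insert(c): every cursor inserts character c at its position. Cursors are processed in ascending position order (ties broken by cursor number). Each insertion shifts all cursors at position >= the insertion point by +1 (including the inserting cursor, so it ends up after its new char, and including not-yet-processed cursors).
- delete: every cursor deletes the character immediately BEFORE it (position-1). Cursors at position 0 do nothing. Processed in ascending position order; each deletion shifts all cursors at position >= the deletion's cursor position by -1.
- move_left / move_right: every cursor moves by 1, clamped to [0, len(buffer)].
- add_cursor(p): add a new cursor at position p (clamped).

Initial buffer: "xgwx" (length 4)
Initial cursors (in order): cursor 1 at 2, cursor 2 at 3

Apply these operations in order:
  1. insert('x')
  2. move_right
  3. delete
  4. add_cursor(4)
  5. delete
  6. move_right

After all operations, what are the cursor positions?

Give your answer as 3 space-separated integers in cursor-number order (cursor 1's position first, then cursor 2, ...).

After op 1 (insert('x')): buffer="xgxwxx" (len 6), cursors c1@3 c2@5, authorship ..1.2.
After op 2 (move_right): buffer="xgxwxx" (len 6), cursors c1@4 c2@6, authorship ..1.2.
After op 3 (delete): buffer="xgxx" (len 4), cursors c1@3 c2@4, authorship ..12
After op 4 (add_cursor(4)): buffer="xgxx" (len 4), cursors c1@3 c2@4 c3@4, authorship ..12
After op 5 (delete): buffer="x" (len 1), cursors c1@1 c2@1 c3@1, authorship .
After op 6 (move_right): buffer="x" (len 1), cursors c1@1 c2@1 c3@1, authorship .

Answer: 1 1 1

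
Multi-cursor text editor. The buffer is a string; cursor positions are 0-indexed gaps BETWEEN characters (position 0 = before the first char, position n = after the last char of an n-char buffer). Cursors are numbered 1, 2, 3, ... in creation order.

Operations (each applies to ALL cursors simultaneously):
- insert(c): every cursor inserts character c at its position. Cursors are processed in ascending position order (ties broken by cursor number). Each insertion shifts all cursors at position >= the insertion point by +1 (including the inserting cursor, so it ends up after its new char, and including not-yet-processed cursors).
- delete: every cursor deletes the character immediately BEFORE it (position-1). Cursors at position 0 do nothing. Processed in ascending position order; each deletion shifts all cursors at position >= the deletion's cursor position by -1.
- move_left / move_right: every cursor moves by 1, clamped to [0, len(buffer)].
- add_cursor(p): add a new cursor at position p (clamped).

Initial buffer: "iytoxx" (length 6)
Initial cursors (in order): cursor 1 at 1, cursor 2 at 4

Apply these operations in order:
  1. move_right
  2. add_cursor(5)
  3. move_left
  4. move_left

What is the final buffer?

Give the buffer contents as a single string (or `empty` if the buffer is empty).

After op 1 (move_right): buffer="iytoxx" (len 6), cursors c1@2 c2@5, authorship ......
After op 2 (add_cursor(5)): buffer="iytoxx" (len 6), cursors c1@2 c2@5 c3@5, authorship ......
After op 3 (move_left): buffer="iytoxx" (len 6), cursors c1@1 c2@4 c3@4, authorship ......
After op 4 (move_left): buffer="iytoxx" (len 6), cursors c1@0 c2@3 c3@3, authorship ......

Answer: iytoxx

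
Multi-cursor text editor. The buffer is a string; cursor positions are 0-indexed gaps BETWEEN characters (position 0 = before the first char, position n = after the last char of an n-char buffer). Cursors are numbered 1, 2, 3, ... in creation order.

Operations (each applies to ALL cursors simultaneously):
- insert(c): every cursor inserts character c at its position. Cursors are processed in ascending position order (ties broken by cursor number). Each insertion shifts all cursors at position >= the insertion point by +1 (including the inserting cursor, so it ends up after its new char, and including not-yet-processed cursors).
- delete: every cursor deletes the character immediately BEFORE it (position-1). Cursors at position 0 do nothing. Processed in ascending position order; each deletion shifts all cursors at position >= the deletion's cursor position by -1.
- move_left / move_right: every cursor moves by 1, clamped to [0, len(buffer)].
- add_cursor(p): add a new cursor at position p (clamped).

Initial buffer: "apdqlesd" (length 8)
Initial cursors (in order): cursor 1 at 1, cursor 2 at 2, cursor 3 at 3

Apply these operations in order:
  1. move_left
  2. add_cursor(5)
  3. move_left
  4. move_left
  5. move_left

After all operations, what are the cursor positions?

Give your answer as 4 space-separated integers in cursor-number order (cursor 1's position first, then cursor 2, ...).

After op 1 (move_left): buffer="apdqlesd" (len 8), cursors c1@0 c2@1 c3@2, authorship ........
After op 2 (add_cursor(5)): buffer="apdqlesd" (len 8), cursors c1@0 c2@1 c3@2 c4@5, authorship ........
After op 3 (move_left): buffer="apdqlesd" (len 8), cursors c1@0 c2@0 c3@1 c4@4, authorship ........
After op 4 (move_left): buffer="apdqlesd" (len 8), cursors c1@0 c2@0 c3@0 c4@3, authorship ........
After op 5 (move_left): buffer="apdqlesd" (len 8), cursors c1@0 c2@0 c3@0 c4@2, authorship ........

Answer: 0 0 0 2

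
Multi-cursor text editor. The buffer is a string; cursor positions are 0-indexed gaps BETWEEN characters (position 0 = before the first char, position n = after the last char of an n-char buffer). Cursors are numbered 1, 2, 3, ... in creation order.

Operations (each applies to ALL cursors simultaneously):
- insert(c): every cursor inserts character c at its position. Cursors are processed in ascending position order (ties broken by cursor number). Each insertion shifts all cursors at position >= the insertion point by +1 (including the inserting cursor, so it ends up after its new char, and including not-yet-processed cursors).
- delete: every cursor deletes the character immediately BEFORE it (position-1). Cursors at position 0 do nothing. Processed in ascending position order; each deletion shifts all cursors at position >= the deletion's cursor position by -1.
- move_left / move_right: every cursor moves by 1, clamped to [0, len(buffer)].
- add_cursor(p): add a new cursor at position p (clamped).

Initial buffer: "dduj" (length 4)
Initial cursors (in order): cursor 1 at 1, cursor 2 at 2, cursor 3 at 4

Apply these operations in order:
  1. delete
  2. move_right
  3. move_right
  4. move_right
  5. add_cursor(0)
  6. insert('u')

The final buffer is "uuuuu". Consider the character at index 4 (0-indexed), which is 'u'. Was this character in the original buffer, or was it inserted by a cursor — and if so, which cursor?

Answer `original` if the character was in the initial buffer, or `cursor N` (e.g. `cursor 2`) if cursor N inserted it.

After op 1 (delete): buffer="u" (len 1), cursors c1@0 c2@0 c3@1, authorship .
After op 2 (move_right): buffer="u" (len 1), cursors c1@1 c2@1 c3@1, authorship .
After op 3 (move_right): buffer="u" (len 1), cursors c1@1 c2@1 c3@1, authorship .
After op 4 (move_right): buffer="u" (len 1), cursors c1@1 c2@1 c3@1, authorship .
After op 5 (add_cursor(0)): buffer="u" (len 1), cursors c4@0 c1@1 c2@1 c3@1, authorship .
After op 6 (insert('u')): buffer="uuuuu" (len 5), cursors c4@1 c1@5 c2@5 c3@5, authorship 4.123
Authorship (.=original, N=cursor N): 4 . 1 2 3
Index 4: author = 3

Answer: cursor 3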